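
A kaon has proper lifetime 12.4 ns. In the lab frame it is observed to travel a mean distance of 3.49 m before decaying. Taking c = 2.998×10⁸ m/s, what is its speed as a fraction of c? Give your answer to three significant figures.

d = βγcτ ⇒ βγ = d/(cτ) = 3.490 m / (3.71752 m) = 0.9388.
β = (βγ)/√(1+(βγ)²) = 0.9388/√1.881345 = 0.684.

0.684c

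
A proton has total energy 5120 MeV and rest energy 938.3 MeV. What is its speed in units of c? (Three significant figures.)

0.983c

γ = E/(mc²) = 5120/938.3 = 5.4567.
β = √(1 − 1/γ²) = √(1 − 0.0335846) = √0.9664154 = 0.983.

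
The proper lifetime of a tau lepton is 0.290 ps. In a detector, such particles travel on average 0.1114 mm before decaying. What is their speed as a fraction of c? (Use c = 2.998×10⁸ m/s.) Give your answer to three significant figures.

0.788c

Let x = d/(cτ) = 1.114×10^-4 m / (2.998×10⁸ m/s × 2.900×10^-13 s) = 1.2813. Since d = βγcτ, x = βγ = β/√(1−β²).
Solving: β² = x²/(1+x²) = 1.64173/2.64173 = 0.62146, so β = 0.788.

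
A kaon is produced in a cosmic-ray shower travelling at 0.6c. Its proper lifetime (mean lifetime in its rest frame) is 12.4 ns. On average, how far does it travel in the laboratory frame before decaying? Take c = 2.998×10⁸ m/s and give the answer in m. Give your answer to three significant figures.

γ = 1/√(1 − β²) = 1/√(1 − 0.36) = 1/√0.64 = 1/0.8 = 1.25.
Lab-frame lifetime: Δt = γτ = 1.25 × 12.4 ns = 15.5 ns.
Distance: d = vΔt = 0.6 × 2.998×10⁸ m/s × 1.5500×10^-8 s = 2.79 m.

2.79 m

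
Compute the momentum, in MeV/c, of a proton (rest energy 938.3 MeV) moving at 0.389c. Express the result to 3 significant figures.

Lorentz factor: γ = (1 − 0.151321)^(−1/2) = 1.0855.
Momentum: p = γβ·mc = 1.0855 × 0.389 × 938.3 MeV/c = 396 MeV/c.

396 MeV/c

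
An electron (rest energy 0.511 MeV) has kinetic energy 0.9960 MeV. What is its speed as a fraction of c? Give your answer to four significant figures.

0.9408c

γ = 1 + K/(mc²) = 1 + 0.9960/0.511 = 2.9491.
β = √(1 − 1/γ²) = √(1 − 0.11498) = √0.88502 = 0.9408.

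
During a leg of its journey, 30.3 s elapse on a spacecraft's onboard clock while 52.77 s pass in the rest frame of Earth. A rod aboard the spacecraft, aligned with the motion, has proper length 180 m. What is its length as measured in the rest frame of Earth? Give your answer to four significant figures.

γ = Δt/Δτ = 52.77/30.3 = 1.74158.
L = L₀/γ = 180/1.74158 = 103.4 m.

103.4 m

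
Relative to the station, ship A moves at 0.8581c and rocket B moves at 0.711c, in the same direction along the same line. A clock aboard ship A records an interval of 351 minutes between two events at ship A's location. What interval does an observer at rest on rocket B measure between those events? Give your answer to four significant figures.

379.0 minutes

Speed of ship A in rocket B's frame: u = (v_A − v_B)/(1 − v_A v_B/c²) = (0.8581 − 0.711)/(1 − 0.8581×0.711) = 0.1471/0.3898909 = 0.37729; |u| = 0.37729c.
γ for this relative speed: γ = 1/√(1 − 0.142348) = 1.0798.
Ship A's interval is proper; time dilation gives Δt_B = γΔτ = 1.0798 × 351 minutes = 379.0 minutes.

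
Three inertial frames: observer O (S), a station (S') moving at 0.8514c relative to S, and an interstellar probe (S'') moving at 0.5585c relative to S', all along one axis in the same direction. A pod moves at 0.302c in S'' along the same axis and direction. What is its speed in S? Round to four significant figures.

Compose velocities in two stages. Stage 1 (into S'): u₁ = (0.302+0.5585)/(1+0.302×0.5585) = 0.73631.
Stage 2 (into S): u = (0.73631+0.8514)/(1+0.73631×0.8514) = 0.97591, so the speed is 0.9759c.

0.9759c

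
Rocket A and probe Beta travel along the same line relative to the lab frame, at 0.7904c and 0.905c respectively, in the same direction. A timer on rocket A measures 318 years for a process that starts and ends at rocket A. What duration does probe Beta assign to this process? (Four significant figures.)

Speed of rocket A in probe Beta's frame: u = (v_A − v_B)/(1 − v_A v_B/c²) = (0.7904 − 0.905)/(1 − 0.7904×0.905) = −0.1146/0.284688 = −0.40255; |u| = 0.40255c.
γ for this relative speed: γ = 1/√(1 − 0.162047) = 1.0924.
The clock on rocket A records proper time, so probe Beta measures Δt = γΔτ = 1.0924 × 318 = 347.4 years.

347.4 years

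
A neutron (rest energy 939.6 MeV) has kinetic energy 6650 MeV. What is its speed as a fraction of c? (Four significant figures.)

0.9923c

K = (γ−1)mc², so γ = 1 + 6650/939.6 = 8.0775.
Then v/c = √(1 − γ⁻²) = √(1 − 0.0153266) = √0.9846734 = 0.9923.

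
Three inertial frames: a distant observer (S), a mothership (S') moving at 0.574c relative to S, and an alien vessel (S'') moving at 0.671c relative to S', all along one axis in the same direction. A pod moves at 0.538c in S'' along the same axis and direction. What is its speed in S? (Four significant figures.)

0.9685c

Compose velocities in two stages. Stage 1 (into S'): u₁ = (0.538+0.671)/(1+0.538×0.671) = 0.88832.
Stage 2 (into S): u = (0.88832+0.574)/(1+0.88832×0.574) = 0.96849, so the speed is 0.9685c.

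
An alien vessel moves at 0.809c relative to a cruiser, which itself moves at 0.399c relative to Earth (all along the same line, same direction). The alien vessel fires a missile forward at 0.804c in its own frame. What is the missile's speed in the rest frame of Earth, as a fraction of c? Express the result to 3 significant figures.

Apply u = (u'+v)/(1+u'v) twice. Missile in the cruiser frame: (0.804+0.809)/(1+0.804·0.809) = 1.613/1.650436 = 0.97732c.
That velocity, transformed to the rest frame of Earth: (0.97732+0.399)/(1+0.97732·0.399) = 1.37632/1.38995068 = 0.99019c.

0.990c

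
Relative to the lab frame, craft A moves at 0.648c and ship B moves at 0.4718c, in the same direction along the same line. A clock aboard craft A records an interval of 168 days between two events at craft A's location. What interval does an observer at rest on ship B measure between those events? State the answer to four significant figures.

Speed of craft A in ship B's frame: u = (v_A − v_B)/(1 − v_A v_B/c²) = (0.648 − 0.4718)/(1 − 0.648×0.4718) = 0.1762/0.6942736 = 0.25379; |u| = 0.25379c.
γ for this relative speed: γ = 1/√(1 − 0.0644094) = 1.0338.
The clock on craft A records proper time, so ship B measures Δt = γΔτ = 1.0338 × 168 = 173.7 days.

173.7 days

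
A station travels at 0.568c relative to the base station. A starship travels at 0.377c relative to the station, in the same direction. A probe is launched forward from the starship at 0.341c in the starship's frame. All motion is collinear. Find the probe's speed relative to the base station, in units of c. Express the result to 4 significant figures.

0.8846c

Compose velocities in two stages. Stage 1 (into S'): u₁ = (0.341+0.377)/(1+0.341×0.377) = 0.63621.
Stage 2 (into S): u = (0.63621+0.568)/(1+0.63621×0.568) = 0.88456, so the speed is 0.8846c.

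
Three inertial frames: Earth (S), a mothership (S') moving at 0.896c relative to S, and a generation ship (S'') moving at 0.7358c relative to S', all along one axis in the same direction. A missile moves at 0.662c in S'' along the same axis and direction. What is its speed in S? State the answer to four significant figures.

Apply u = (u'+v)/(1+u'v) twice. Missile in the mothership frame: (0.662+0.7358)/(1+0.662·0.7358) = 1.3978/1.4870996 = 0.93995c.
That velocity, transformed to the rest frame of Earth: (0.93995+0.896)/(1+0.93995·0.896) = 1.83595/1.8421952 = 0.99661c.

0.9966c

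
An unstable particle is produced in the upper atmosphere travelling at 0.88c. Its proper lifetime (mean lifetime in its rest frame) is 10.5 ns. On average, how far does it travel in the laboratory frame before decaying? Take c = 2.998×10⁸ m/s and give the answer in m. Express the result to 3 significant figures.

5.83 m

γ = 1/√(1 − β²) = 1/√(1 − 0.7744) = 1/√0.2256 = 1/0.474974 = 2.1054.
Lab-frame lifetime: Δt = γτ = 2.1054 × 10.5 ns = 22.107 ns.
Distance: d = vΔt = 0.88 × 2.998×10⁸ m/s × 2.2107×10^-8 s = 5.83 m.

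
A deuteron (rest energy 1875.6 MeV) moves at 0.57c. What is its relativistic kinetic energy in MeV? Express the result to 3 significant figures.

With β = 0.57, γ = 1/√(1 − 0.57²) = 1/√0.6751 = 1.21707.
Kinetic energy: K = (γ − 1)mc² = (1.21707 − 1) × 1875.6 MeV = 0.21707 × 1875.6 = 407 MeV.

407 MeV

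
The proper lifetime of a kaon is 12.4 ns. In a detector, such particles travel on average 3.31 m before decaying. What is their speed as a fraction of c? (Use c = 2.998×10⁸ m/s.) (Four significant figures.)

0.6650c

Lab distance = (lab lifetime)·v = γτ·βc, so βγ = d/(cτ) = 3.310/(2.998×10⁸ × 1.240×10^-8) = 0.89038.
With βγ = 0.89038: γ² = 1 + (βγ)² = 1.792777, and β = (βγ)/γ = 0.89038/1.33895 = 0.6650.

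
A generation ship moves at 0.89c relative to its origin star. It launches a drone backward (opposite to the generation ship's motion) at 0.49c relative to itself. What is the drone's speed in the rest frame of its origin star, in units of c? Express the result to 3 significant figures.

0.709c

Relativistic velocity addition: u = (u' + v)/(1 + u'v/c²), with u' = −0.49c and v = 0.89c.
Numerator: −0.49 + 0.89 = 0.4. Denominator: 1 + (−0.49)(0.89) = 0.5639.
u = 0.4/0.5639 = 0.70935, so the speed is 0.709c.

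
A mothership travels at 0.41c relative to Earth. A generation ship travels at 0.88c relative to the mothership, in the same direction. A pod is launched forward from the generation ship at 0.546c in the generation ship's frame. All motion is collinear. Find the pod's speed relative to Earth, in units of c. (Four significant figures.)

Apply u = (u'+v)/(1+u'v) twice. Pod in the mothership frame: (0.546+0.88)/(1+0.546·0.88) = 1.426/1.48048 = 0.9632c.
That velocity, transformed to the rest frame of Earth: (0.9632+0.41)/(1+0.9632·0.41) = 1.3732/1.394912 = 0.98443c.

0.9844c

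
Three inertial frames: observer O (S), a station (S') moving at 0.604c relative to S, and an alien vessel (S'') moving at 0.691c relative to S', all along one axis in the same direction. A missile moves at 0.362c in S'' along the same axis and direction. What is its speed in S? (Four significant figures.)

0.9586c

First combine the missile and alien vessel (S''→S'): u₁ = (0.362 + 0.691)/(1 + 0.362×0.691) = 1.053/1.250142 = 0.8423.
Then combine with the station (S'→S): u = (0.8423 + 0.604)/(1 + 0.8423×0.604) = 1.4463/1.5087492 = 0.95861.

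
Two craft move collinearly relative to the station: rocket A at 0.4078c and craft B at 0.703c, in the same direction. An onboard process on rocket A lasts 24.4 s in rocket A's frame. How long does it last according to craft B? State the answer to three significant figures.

Speed of rocket A in craft B's frame: u = (v_A − v_B)/(1 − v_A v_B/c²) = (0.4078 − 0.703)/(1 − 0.4078×0.703) = −0.2952/0.7133166 = −0.41384; |u| = 0.41384c.
γ for this relative speed: γ = 1/√(1 − 0.171264) = 1.0985.
Rocket A's interval is proper; time dilation gives Δt_B = γΔτ = 1.0985 × 24.4 s = 26.8 s.

26.8 s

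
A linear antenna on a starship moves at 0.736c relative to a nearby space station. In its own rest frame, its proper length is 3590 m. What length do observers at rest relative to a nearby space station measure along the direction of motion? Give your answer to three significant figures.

2430 m

Lorentz factor: γ = (1 − 0.541696)^(−1/2) = 1.4771.
Along the direction of motion the measured length is L₀/γ = 3590/1.4771 = 2430 m.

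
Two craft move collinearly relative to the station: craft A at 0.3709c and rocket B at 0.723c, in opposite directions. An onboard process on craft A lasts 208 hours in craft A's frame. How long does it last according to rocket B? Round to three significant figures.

The velocity of craft A relative to rocket B is (0.3709 + 0.723)c / (1 + 0.3709×0.723) = 0.86259c; relative speed 0.86259c.
γ for this relative speed: γ = 1/√(1 − 0.744062) = 1.9767.
The clock on craft A records proper time, so rocket B measures Δt = γΔτ = 1.9767 × 208 = 411 hours.

411 hours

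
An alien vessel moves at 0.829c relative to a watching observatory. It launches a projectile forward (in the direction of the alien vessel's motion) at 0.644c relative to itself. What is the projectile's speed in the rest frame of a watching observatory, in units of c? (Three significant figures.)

In units of c, u = (u' + v)/(1 + u'v) with u' = 0.644 and v = 0.829.
Numerator: 0.644 + 0.829 = 1.473. Denominator: 1 + (0.644)(0.829) = 1.533876.
u = 1.473/1.533876 = 0.96031, so the speed is 0.960c.

0.960c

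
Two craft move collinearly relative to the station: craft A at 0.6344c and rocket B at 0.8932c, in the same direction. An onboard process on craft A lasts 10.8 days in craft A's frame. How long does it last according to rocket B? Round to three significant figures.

13.5 days

The velocity of craft A relative to rocket B is (0.6344 − 0.8932)c / (1 − 0.6344×0.8932) = −0.5972c; relative speed 0.5972c.
At |u| = 0.5972c, γ = (1 − 0.356648)^(−1/2) = 1.2467.
Craft A's interval is proper; time dilation gives Δt_B = γΔτ = 1.2467 × 10.8 days = 13.5 days.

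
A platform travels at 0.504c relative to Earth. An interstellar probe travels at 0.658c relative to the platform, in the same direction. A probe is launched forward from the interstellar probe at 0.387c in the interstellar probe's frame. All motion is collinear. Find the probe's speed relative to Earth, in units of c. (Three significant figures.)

Apply u = (u'+v)/(1+u'v) twice. Probe in the platform frame: (0.387+0.658)/(1+0.387·0.658) = 1.045/1.254646 = 0.8329c.
That velocity, transformed to the rest frame of Earth: (0.8329+0.504)/(1+0.8329·0.504) = 1.3369/1.4197816 = 0.94162c.

0.942c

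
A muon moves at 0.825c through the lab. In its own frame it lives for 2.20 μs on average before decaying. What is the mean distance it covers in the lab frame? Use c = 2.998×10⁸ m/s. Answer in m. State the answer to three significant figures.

γ = 1/√(1 − β²) = 1/√(1 − 0.680625) = 1/√0.319375 = 1/0.565133 = 1.7695.
Lab-frame lifetime: Δt = γτ = 1.7695 × 2.20 μs = 3.8929 μs.
Distance: d = vΔt = 0.825 × 2.998×10⁸ m/s × 3.8929×10^-6 s = 963 m.

963 m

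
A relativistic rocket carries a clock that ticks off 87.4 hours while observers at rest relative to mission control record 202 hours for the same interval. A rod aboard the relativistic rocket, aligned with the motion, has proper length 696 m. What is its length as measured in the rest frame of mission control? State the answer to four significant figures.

γ = Δt/Δτ = 202/87.4 = 2.31121.
The rod contracts by the same γ: 696 m / 2.31121 = 301.1 m.

301.1 m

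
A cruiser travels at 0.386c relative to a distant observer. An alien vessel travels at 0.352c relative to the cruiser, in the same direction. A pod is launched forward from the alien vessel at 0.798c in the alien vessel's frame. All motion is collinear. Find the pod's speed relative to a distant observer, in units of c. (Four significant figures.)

First combine the pod and alien vessel (S''→S'): u₁ = (0.798 + 0.352)/(1 + 0.798×0.352) = 1.15/1.280896 = 0.89781.
Then combine with the cruiser (S'→S): u = (0.89781 + 0.386)/(1 + 0.89781×0.386) = 1.28381/1.34655466 = 0.9534.

0.9534c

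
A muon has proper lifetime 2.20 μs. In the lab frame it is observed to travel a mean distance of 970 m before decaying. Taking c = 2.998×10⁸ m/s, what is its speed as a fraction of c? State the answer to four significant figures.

Lab distance = (lab lifetime)·v = γτ·βc, so βγ = d/(cτ) = 970.0/(2.998×10⁸ × 2.200×10^-6) = 1.4707.
With βγ = 1.4707: γ² = 1 + (βγ)² = 3.16296, and β = (βγ)/γ = 1.4707/1.77847 = 0.8269.

0.8269c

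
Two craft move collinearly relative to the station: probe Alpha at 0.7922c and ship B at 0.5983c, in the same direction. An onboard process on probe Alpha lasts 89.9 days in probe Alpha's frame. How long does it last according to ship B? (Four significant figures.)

The velocity of probe Alpha relative to ship B is (0.7922 − 0.5983)c / (1 − 0.7922×0.5983) = 0.36861c; relative speed 0.36861c.
γ for this relative speed: γ = 1/√(1 − 0.135873) = 1.0757.
Probe Alpha's interval is proper; time dilation gives Δt_B = γΔτ = 1.0757 × 89.9 days = 96.71 days.

96.71 days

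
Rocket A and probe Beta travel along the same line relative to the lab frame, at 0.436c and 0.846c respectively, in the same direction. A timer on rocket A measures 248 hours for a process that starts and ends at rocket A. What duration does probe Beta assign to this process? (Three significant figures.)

326 hours

Speed of rocket A in probe Beta's frame: u = (v_A − v_B)/(1 − v_A v_B/c²) = (0.436 − 0.846)/(1 − 0.436×0.846) = −0.41/0.631144 = −0.64961; |u| = 0.64961c.
γ for this relative speed: γ = 1/√(1 − 0.421993) = 1.3153.
Rocket A's interval is proper; time dilation gives Δt_B = γΔτ = 1.3153 × 248 hours = 326 hours.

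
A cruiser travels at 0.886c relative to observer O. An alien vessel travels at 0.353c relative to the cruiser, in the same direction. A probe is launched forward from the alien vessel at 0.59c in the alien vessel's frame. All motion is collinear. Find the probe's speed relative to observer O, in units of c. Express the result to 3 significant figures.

Compose velocities in two stages. Stage 1 (into S'): u₁ = (0.59+0.353)/(1+0.59×0.353) = 0.78045.
Stage 2 (into S): u = (0.78045+0.886)/(1+0.78045×0.886) = 0.9852, so the speed is 0.985c.

0.985c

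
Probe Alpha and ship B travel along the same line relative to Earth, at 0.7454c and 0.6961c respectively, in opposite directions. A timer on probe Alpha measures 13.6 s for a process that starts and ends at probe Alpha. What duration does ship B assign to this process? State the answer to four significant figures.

43.16 s

Transform probe Alpha's velocity into ship B's frame: (0.7454 + 0.6961)/(1 + 0.7454·0.6961) = 1.4415/1.51887294, so the relative speed is 0.94906c.
γ for this relative speed: γ = 1/√(1 − 0.900715) = 3.1736.
The clock on probe Alpha records proper time, so ship B measures Δt = γΔτ = 3.1736 × 13.6 = 43.16 s.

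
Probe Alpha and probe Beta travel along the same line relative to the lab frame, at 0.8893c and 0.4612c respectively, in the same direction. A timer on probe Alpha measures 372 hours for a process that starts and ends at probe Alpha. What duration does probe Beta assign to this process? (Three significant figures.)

The velocity of probe Alpha relative to probe Beta is (0.8893 − 0.4612)c / (1 − 0.8893×0.4612) = 0.72577c; relative speed 0.72577c.
γ for this relative speed: γ = 1/√(1 − 0.526742) = 1.4536.
Probe Alpha's interval is proper; time dilation gives Δt_B = γΔτ = 1.4536 × 372 hours = 541 hours.

541 hours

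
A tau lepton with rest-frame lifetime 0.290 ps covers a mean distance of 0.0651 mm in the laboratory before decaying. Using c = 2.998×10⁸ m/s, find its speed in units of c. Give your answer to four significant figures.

Let x = d/(cτ) = 6.510×10^-5 m / (2.998×10⁸ m/s × 2.900×10^-13 s) = 0.74878. Since d = βγcτ, x = βγ = β/√(1−β²).
Solving: β² = x²/(1+x²) = 0.560671/1.560671 = 0.35925, so β = 0.5994.

0.5994c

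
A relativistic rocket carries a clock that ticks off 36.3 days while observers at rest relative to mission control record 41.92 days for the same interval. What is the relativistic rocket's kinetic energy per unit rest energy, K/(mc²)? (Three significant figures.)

0.155

From Δt = γΔτ: γ = 41.92/36.3 = 1.15482.
K/(mc²) = γ − 1 = 1.15482 − 1 = 0.155.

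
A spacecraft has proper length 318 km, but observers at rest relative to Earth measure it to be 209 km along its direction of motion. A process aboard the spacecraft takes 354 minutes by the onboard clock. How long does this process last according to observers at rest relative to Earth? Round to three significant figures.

539 minutes

Length contraction gives γ = L₀/L = 318/209 = 1.52153.
The same γ dilates the second interval: 1.52153 × 354 minutes = 539 minutes.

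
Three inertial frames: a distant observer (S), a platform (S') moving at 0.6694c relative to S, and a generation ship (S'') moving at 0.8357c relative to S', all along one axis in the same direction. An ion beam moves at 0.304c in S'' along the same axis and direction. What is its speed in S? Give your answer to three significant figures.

0.981c

Compose velocities in two stages. Stage 1 (into S'): u₁ = (0.304+0.8357)/(1+0.304×0.8357) = 0.90881.
Stage 2 (into S): u = (0.90881+0.6694)/(1+0.90881×0.6694) = 0.98126, so the speed is 0.981c.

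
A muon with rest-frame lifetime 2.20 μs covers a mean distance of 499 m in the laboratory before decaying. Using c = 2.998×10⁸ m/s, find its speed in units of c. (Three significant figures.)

Let x = d/(cτ) = 499.0 m / (2.998×10⁸ m/s × 2.200×10^-6 s) = 0.75656. Since d = βγcτ, x = βγ = β/√(1−β²).
Solving: β² = x²/(1+x²) = 0.572383/1.572383 = 0.364023, so β = 0.603.

0.603c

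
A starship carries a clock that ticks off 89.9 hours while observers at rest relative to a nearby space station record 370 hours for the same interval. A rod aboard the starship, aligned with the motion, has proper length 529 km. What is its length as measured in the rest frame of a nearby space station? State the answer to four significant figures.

From Δt = γΔτ: γ = 370/89.9 = 4.11568.
L = L₀/γ = 529/4.11568 = 128.5 km.

128.5 km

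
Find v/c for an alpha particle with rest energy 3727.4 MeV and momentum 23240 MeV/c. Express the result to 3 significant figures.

0.987

pc/(mc²) = 23240/3727.4 = 6.2349 = βγ = β/√(1−β²).
So β² = x²/(1 + x²) with x = 6.2349: x² = 38.874, β² = 38.874/39.874 = 0.974921, β = 0.987.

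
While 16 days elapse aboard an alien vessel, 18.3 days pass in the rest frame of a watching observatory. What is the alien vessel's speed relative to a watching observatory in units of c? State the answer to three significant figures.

γ = Δt/Δτ = 18.3/16 = 1.1438.
β = √(1 − 1/γ²) = √(1 − 0.764363) = √0.235637 = 0.485.

0.485c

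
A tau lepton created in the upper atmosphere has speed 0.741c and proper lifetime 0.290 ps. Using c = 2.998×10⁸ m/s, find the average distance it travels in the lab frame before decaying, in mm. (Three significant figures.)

0.0959 mm

With β = 0.741, γ = 1/√(1 − 0.741²) = 1/√0.450919 = 1.4892.
Lab-frame lifetime: Δt = γτ = 1.4892 × 0.290 ps = 0.43187 ps.
Distance: d = vΔt = 0.741 × 2.998×10⁸ m/s × 4.3187×10^-13 s = 9.59×10^-5 m = 0.0959 mm.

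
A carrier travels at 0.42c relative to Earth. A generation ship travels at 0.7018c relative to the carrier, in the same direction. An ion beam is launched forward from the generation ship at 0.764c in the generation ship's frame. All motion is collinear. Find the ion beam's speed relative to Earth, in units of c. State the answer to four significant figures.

0.9810c

Compose velocities in two stages. Stage 1 (into S'): u₁ = (0.764+0.7018)/(1+0.764×0.7018) = 0.95419.
Stage 2 (into S): u = (0.95419+0.42)/(1+0.95419×0.42) = 0.98103, so the speed is 0.9810c.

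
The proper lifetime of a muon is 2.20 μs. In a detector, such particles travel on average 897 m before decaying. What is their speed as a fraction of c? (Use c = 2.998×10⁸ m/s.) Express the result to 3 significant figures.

Lab distance = (lab lifetime)·v = γτ·βc, so βγ = d/(cτ) = 897.0/(2.998×10⁸ × 2.200×10^-6) = 1.36.
With βγ = 1.36: γ² = 1 + (βγ)² = 2.8496, and β = (βγ)/γ = 1.36/1.68808 = 0.806.

0.806c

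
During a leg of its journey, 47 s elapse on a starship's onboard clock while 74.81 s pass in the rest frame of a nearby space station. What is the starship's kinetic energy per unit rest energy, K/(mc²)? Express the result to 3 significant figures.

0.592

From Δt = γΔτ: γ = 74.81/47 = 1.5917.
Since K = (γ−1)mc², K/(mc²) = 1.5917 − 1 = 0.592.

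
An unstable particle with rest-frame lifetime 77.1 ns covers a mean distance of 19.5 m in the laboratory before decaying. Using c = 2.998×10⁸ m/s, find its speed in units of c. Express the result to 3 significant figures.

Lab distance = (lab lifetime)·v = γτ·βc, so βγ = d/(cτ) = 19.50/(2.998×10⁸ × 7.710×10^-8) = 0.84362.
With βγ = 0.84362: γ² = 1 + (βγ)² = 1.711695, and β = (βγ)/γ = 0.84362/1.30832 = 0.645.

0.645c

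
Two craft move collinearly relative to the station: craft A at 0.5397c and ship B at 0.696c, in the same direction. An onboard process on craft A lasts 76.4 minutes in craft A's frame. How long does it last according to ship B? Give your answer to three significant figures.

Transform craft A's velocity into ship B's frame: (0.5397 − 0.696)/(1 − 0.5397·0.696) = −0.1563/0.6243688, so the relative speed is 0.25033c.
γ for this relative speed: γ = 1/√(1 − 0.0626651) = 1.0329.
Craft A's interval is proper; time dilation gives Δt_B = γΔτ = 1.0329 × 76.4 minutes = 78.9 minutes.

78.9 minutes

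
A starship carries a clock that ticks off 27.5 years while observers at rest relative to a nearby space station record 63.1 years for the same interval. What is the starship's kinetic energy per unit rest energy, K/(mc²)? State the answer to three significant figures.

γ = Δt/Δτ = 63.1/27.5 = 2.29455.
K/(mc²) = γ − 1 = 2.29455 − 1 = 1.29.

1.29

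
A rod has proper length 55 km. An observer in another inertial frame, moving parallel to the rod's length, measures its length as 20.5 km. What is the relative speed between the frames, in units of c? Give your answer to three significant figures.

Length contraction gives γ = L₀/L = 55/20.5 = 2.6829.
β = √(1 − 1/γ²) = √0.861072 = 0.928.

0.928c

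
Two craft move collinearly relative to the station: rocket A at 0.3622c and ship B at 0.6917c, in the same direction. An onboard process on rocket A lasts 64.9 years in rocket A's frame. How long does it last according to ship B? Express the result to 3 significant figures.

The velocity of rocket A relative to ship B is (0.3622 − 0.6917)c / (1 − 0.3622×0.6917) = −0.43965c; relative speed 0.43965c.
At |u| = 0.43965c, γ = (1 − 0.193292)^(−1/2) = 1.1134.
The clock on rocket A records proper time, so ship B measures Δt = γΔτ = 1.1134 × 64.9 = 72.3 years.

72.3 years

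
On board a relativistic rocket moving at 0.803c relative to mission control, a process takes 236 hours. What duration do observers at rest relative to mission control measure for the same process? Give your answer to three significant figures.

β² = 0.644809, so γ = 1/√0.355191 = 1.6779.
The onboard clock measures proper time, so the interval in the rest frame of mission control is dilated: Δt = γ·Δτ = 1.6779 × 236 hours = 396 hours.

396 hours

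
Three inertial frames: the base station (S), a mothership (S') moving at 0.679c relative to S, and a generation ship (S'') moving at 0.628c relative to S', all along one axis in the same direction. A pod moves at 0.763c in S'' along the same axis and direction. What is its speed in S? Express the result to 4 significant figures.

Compose velocities in two stages. Stage 1 (into S'): u₁ = (0.763+0.628)/(1+0.763×0.628) = 0.9404.
Stage 2 (into S): u = (0.9404+0.679)/(1+0.9404×0.679) = 0.98832, so the speed is 0.9883c.

0.9883c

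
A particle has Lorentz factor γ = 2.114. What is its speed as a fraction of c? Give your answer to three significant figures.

β = √(1 − 1/γ²) = √(1 − 1/4.468996) = √0.776236 = 0.881.

0.881c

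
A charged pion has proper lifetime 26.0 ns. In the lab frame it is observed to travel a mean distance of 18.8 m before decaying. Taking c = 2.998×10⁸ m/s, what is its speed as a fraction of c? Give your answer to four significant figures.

0.9237c

d = βγcτ ⇒ βγ = d/(cτ) = 18.80 m / (7.7948 m) = 2.4119.
β = (βγ)/√(1+(βγ)²) = 2.4119/√6.81726 = 0.9237.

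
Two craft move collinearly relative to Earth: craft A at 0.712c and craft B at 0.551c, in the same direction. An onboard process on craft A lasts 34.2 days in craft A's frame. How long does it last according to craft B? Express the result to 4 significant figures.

Speed of craft A in craft B's frame: u = (v_A − v_B)/(1 − v_A v_B/c²) = (0.712 − 0.551)/(1 − 0.712×0.551) = 0.161/0.607688 = 0.26494; |u| = 0.26494c.
γ for this relative speed: γ = 1/√(1 − 0.0701932) = 1.0371.
Craft A's interval is proper; time dilation gives Δt_B = γΔτ = 1.0371 × 34.2 days = 35.47 days.

35.47 days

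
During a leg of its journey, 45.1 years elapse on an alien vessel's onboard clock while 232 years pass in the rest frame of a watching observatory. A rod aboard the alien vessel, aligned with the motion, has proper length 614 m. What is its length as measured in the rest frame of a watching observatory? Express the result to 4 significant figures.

119.4 m

From Δt = γΔτ: γ = 232/45.1 = 5.14412.
L = L₀/γ = 614/5.14412 = 119.4 m.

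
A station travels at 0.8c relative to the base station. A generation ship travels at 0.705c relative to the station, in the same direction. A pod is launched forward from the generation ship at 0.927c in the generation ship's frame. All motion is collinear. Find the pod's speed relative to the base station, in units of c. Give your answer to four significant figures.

0.9985c

Compose velocities in two stages. Stage 1 (into S'): u₁ = (0.927+0.705)/(1+0.927×0.705) = 0.98698.
Stage 2 (into S): u = (0.98698+0.8)/(1+0.98698×0.8) = 0.99854, so the speed is 0.9985c.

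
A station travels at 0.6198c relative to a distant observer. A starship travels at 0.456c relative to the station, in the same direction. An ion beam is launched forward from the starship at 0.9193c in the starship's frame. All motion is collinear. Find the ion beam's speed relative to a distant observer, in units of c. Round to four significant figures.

0.9927c

Apply u = (u'+v)/(1+u'v) twice. Ion beam in the station frame: (0.9193+0.456)/(1+0.9193·0.456) = 1.3753/1.4192008 = 0.96907c.
That velocity, transformed to the rest frame of a distant observer: (0.96907+0.6198)/(1+0.96907·0.6198) = 1.58887/1.600629586 = 0.99265c.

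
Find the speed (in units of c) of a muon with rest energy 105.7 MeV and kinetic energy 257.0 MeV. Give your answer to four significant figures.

0.9566c

K = (γ−1)mc², so γ = 1 + 257.0/105.7 = 3.4314.
Then v/c = √(1 − γ⁻²) = √(1 − 0.0849293) = √0.9150707 = 0.9566.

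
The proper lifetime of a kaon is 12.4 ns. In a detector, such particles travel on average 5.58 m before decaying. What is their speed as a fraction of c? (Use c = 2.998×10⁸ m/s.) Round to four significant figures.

Let x = d/(cτ) = 5.580 m / (2.998×10⁸ m/s × 1.240×10^-8 s) = 1.501. Since d = βγcτ, x = βγ = β/√(1−β²).
Solving: β² = x²/(1+x²) = 2.253/3.253 = 0.692591, so β = 0.8322.

0.8322c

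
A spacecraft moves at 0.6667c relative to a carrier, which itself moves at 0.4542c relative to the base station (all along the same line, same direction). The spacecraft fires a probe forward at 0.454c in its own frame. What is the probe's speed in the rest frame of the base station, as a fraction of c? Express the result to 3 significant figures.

First combine the probe and spacecraft (S''→S'): u₁ = (0.454 + 0.6667)/(1 + 0.454×0.6667) = 1.1207/1.3026818 = 0.8603.
Then combine with the carrier (S'→S): u = (0.8603 + 0.4542)/(1 + 0.8603×0.4542) = 1.3145/1.39074826 = 0.94517.

0.945c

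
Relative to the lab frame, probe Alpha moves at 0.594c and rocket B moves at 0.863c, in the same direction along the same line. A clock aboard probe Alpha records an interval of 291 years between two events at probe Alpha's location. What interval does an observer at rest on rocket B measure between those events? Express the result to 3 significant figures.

349 years

The velocity of probe Alpha relative to rocket B is (0.594 − 0.863)c / (1 − 0.594×0.863) = −0.55193c; relative speed 0.55193c.
γ for this relative speed: γ = 1/√(1 − 0.304627) = 1.1992.
Probe Alpha's interval is proper; time dilation gives Δt_B = γΔτ = 1.1992 × 291 years = 349 years.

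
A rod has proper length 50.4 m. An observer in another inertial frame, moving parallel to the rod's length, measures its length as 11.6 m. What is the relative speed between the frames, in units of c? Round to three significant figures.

Length contraction gives γ = L₀/L = 50.4/11.6 = 4.3448.
β = √(1 − 1/γ²) = √0.947026 = 0.973.

0.973c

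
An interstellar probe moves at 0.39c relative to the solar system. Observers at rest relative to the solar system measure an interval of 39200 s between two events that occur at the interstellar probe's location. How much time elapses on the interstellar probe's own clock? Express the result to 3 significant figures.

β² = 0.1521, so γ = 1/√0.8479 = 1.086.
The moving clock records proper time: Δτ = Δt/γ = 39200/1.086 = 36100 s.

36100 s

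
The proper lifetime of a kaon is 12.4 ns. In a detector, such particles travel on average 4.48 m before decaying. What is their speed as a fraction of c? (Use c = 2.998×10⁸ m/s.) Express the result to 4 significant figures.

d = βγcτ ⇒ βγ = d/(cτ) = 4.480 m / (3.71752 m) = 1.2051.
β = (βγ)/√(1+(βγ)²) = 1.2051/√2.45227 = 0.7696.

0.7696c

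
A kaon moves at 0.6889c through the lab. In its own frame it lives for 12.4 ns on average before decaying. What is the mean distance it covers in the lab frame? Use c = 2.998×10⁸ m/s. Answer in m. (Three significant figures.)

β² = 0.47458321, so γ = 1/√0.52541679 = 1.3796.
Lab-frame lifetime: Δt = γτ = 1.3796 × 12.4 ns = 17.107 ns.
Distance: d = vΔt = 0.6889 × 2.998×10⁸ m/s × 1.7107×10^-8 s = 3.53 m.

3.53 m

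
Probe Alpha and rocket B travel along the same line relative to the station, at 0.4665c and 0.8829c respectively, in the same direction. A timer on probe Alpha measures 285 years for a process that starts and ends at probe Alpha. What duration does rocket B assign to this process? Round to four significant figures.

The velocity of probe Alpha relative to rocket B is (0.4665 − 0.8829)c / (1 − 0.4665×0.8829) = −0.70801c; relative speed 0.70801c.
γ for this relative speed: γ = 1/√(1 − 0.501278) = 1.416.
The clock on probe Alpha records proper time, so rocket B measures Δt = γΔτ = 1.416 × 285 = 403.6 years.

403.6 years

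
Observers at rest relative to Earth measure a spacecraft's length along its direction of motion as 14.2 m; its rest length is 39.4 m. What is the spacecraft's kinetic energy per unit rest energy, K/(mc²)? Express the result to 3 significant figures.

1.77

γ = L₀/L = 39.4/14.2 = 2.77465.
Since K = (γ−1)mc², K/(mc²) = 2.77465 − 1 = 1.77.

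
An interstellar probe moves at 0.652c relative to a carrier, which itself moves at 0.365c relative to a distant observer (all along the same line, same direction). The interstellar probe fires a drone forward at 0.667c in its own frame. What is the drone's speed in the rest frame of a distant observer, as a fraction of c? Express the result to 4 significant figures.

Apply u = (u'+v)/(1+u'v) twice. Drone in the carrier frame: (0.667+0.652)/(1+0.667·0.652) = 1.319/1.434884 = 0.91924c.
That velocity, transformed to the rest frame of a distant observer: (0.91924+0.365)/(1+0.91924·0.365) = 1.28424/1.3355226 = 0.9616c.

0.9616c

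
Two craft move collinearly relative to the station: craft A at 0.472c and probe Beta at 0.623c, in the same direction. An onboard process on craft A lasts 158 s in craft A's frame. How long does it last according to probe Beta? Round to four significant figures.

161.7 s

Speed of craft A in probe Beta's frame: u = (v_A − v_B)/(1 − v_A v_B/c²) = (0.472 − 0.623)/(1 − 0.472×0.623) = −0.151/0.705944 = −0.2139; |u| = 0.2139c.
At |u| = 0.2139c, γ = (1 − 0.0457532)^(−1/2) = 1.0237.
The clock on craft A records proper time, so probe Beta measures Δt = γΔτ = 1.0237 × 158 = 161.7 s.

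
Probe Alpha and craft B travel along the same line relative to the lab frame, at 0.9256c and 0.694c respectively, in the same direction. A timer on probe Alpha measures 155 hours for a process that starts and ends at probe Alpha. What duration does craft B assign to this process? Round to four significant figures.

Speed of probe Alpha in craft B's frame: u = (v_A − v_B)/(1 − v_A v_B/c²) = (0.9256 − 0.694)/(1 − 0.9256×0.694) = 0.2316/0.3576336 = 0.64759; |u| = 0.64759c.
At |u| = 0.64759c, γ = (1 − 0.419373)^(−1/2) = 1.3124.
The clock on probe Alpha records proper time, so craft B measures Δt = γΔτ = 1.3124 × 155 = 203.4 hours.

203.4 hours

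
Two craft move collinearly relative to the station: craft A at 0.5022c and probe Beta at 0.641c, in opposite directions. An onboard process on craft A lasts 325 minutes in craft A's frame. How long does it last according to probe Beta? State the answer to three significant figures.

Transform craft A's velocity into probe Beta's frame: (0.5022 + 0.641)/(1 + 0.5022·0.641) = 1.1432/1.3219102, so the relative speed is 0.86481c.
At |u| = 0.86481c, γ = (1 − 0.747896)^(−1/2) = 1.9916.
Craft A's interval is proper; time dilation gives Δt_B = γΔτ = 1.9916 × 325 minutes = 647 minutes.

647 minutes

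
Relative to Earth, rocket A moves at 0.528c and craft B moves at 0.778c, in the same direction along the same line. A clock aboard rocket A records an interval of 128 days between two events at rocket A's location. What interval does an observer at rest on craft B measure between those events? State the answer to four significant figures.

141.4 days

Transform rocket A's velocity into craft B's frame: (0.528 − 0.778)/(1 − 0.528·0.778) = −0.25/0.589216, so the relative speed is 0.42429c.
At |u| = 0.42429c, γ = (1 − 0.180022)^(−1/2) = 1.1043.
The clock on rocket A records proper time, so craft B measures Δt = γΔτ = 1.1043 × 128 = 141.4 days.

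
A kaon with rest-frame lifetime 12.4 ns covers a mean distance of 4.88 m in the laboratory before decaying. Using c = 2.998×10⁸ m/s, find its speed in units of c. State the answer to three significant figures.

0.795c

d = βγcτ ⇒ βγ = d/(cτ) = 4.880 m / (3.71752 m) = 1.3127.
β = (βγ)/√(1+(βγ)²) = 1.3127/√2.72318 = 0.795.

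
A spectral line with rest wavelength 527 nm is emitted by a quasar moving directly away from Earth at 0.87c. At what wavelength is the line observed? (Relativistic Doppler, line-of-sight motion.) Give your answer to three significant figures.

Relativistic Doppler for wavelength: λ_obs = λ_src · √((1+β)/(1−β)).
With β = 0.87: factor = √(1.87/0.13) = 3.7927.
λ_obs = 527 × 3.7927 = 2000 nm.

2000 nm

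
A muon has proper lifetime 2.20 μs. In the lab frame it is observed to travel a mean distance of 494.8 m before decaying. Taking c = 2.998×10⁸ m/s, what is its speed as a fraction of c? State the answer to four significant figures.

0.6001c

d = βγcτ ⇒ βγ = d/(cτ) = 494.8 m / (659.56 m) = 0.7502.
β = (βγ)/√(1+(βγ)²) = 0.7502/√1.5628 = 0.6001.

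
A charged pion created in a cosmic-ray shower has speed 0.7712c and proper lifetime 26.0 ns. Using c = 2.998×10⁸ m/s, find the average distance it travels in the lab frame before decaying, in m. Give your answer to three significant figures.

With β = 0.7712, γ = 1/√(1 − 0.7712²) = 1/√0.40525056 = 1.5709.
Lab-frame lifetime: Δt = γτ = 1.5709 × 26.0 ns = 40.843 ns.
Distance: d = vΔt = 0.7712 × 2.998×10⁸ m/s × 4.0843×10^-8 s = 9.44 m.

9.44 m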